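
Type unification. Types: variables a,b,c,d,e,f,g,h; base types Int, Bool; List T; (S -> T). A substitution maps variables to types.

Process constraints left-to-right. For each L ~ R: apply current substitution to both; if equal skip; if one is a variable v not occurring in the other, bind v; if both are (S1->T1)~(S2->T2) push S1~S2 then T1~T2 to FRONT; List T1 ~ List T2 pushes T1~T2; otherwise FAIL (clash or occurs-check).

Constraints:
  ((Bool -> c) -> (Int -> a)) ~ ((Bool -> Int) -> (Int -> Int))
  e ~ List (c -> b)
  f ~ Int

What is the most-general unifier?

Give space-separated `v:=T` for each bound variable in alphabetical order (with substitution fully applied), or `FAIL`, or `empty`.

step 1: unify ((Bool -> c) -> (Int -> a)) ~ ((Bool -> Int) -> (Int -> Int))  [subst: {-} | 2 pending]
  -> decompose arrow: push (Bool -> c)~(Bool -> Int), (Int -> a)~(Int -> Int)
step 2: unify (Bool -> c) ~ (Bool -> Int)  [subst: {-} | 3 pending]
  -> decompose arrow: push Bool~Bool, c~Int
step 3: unify Bool ~ Bool  [subst: {-} | 4 pending]
  -> identical, skip
step 4: unify c ~ Int  [subst: {-} | 3 pending]
  bind c := Int
step 5: unify (Int -> a) ~ (Int -> Int)  [subst: {c:=Int} | 2 pending]
  -> decompose arrow: push Int~Int, a~Int
step 6: unify Int ~ Int  [subst: {c:=Int} | 3 pending]
  -> identical, skip
step 7: unify a ~ Int  [subst: {c:=Int} | 2 pending]
  bind a := Int
step 8: unify e ~ List (Int -> b)  [subst: {c:=Int, a:=Int} | 1 pending]
  bind e := List (Int -> b)
step 9: unify f ~ Int  [subst: {c:=Int, a:=Int, e:=List (Int -> b)} | 0 pending]
  bind f := Int

Answer: a:=Int c:=Int e:=List (Int -> b) f:=Int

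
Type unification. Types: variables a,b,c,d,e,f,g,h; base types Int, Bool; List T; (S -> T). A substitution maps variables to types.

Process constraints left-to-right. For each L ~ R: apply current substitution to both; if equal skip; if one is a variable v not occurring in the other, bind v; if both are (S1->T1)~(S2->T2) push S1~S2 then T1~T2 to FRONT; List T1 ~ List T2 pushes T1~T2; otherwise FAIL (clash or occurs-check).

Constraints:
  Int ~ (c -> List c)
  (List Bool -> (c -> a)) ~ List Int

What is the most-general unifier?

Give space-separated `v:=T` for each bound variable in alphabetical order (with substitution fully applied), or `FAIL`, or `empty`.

step 1: unify Int ~ (c -> List c)  [subst: {-} | 1 pending]
  clash: Int vs (c -> List c)

Answer: FAIL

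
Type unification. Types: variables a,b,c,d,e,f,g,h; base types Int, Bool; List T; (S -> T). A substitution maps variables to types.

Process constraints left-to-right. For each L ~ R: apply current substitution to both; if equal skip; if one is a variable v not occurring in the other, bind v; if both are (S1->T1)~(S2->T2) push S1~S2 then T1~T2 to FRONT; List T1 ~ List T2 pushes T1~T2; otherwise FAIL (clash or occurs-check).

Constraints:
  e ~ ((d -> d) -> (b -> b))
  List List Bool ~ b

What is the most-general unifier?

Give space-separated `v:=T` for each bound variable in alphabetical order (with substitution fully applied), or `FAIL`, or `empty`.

Answer: b:=List List Bool e:=((d -> d) -> (List List Bool -> List List Bool))

Derivation:
step 1: unify e ~ ((d -> d) -> (b -> b))  [subst: {-} | 1 pending]
  bind e := ((d -> d) -> (b -> b))
step 2: unify List List Bool ~ b  [subst: {e:=((d -> d) -> (b -> b))} | 0 pending]
  bind b := List List Bool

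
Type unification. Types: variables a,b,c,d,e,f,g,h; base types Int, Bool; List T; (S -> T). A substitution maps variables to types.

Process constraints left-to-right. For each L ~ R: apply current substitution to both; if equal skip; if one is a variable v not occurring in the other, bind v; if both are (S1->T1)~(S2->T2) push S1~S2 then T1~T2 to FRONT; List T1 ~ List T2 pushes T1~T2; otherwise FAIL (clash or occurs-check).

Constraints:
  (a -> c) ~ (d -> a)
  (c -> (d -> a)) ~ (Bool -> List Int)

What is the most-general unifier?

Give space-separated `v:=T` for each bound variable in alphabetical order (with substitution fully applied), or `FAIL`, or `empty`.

step 1: unify (a -> c) ~ (d -> a)  [subst: {-} | 1 pending]
  -> decompose arrow: push a~d, c~a
step 2: unify a ~ d  [subst: {-} | 2 pending]
  bind a := d
step 3: unify c ~ d  [subst: {a:=d} | 1 pending]
  bind c := d
step 4: unify (d -> (d -> d)) ~ (Bool -> List Int)  [subst: {a:=d, c:=d} | 0 pending]
  -> decompose arrow: push d~Bool, (d -> d)~List Int
step 5: unify d ~ Bool  [subst: {a:=d, c:=d} | 1 pending]
  bind d := Bool
step 6: unify (Bool -> Bool) ~ List Int  [subst: {a:=d, c:=d, d:=Bool} | 0 pending]
  clash: (Bool -> Bool) vs List Int

Answer: FAIL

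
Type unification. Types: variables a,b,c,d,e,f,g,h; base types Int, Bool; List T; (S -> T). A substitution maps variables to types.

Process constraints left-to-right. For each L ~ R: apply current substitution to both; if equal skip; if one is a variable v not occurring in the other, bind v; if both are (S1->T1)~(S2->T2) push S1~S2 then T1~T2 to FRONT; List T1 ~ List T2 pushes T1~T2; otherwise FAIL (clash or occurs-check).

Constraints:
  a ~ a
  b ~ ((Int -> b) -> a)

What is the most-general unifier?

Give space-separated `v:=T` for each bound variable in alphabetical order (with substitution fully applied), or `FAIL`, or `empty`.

Answer: FAIL

Derivation:
step 1: unify a ~ a  [subst: {-} | 1 pending]
  -> identical, skip
step 2: unify b ~ ((Int -> b) -> a)  [subst: {-} | 0 pending]
  occurs-check fail: b in ((Int -> b) -> a)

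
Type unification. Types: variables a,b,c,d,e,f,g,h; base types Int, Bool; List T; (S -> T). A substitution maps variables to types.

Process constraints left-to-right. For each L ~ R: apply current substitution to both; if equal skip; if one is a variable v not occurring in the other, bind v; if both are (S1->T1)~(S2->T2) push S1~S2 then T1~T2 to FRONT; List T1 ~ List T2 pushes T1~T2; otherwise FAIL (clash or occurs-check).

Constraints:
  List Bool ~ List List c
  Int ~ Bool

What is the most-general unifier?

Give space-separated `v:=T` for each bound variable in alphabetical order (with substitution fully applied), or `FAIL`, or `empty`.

step 1: unify List Bool ~ List List c  [subst: {-} | 1 pending]
  -> decompose List: push Bool~List c
step 2: unify Bool ~ List c  [subst: {-} | 1 pending]
  clash: Bool vs List c

Answer: FAIL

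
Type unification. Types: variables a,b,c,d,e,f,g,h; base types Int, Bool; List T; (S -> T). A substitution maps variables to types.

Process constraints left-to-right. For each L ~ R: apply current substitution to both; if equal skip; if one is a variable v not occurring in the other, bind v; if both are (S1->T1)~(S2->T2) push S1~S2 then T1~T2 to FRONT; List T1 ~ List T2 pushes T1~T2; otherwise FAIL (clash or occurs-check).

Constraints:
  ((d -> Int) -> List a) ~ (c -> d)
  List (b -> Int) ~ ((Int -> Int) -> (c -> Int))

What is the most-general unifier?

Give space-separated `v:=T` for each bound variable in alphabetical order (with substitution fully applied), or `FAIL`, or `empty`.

Answer: FAIL

Derivation:
step 1: unify ((d -> Int) -> List a) ~ (c -> d)  [subst: {-} | 1 pending]
  -> decompose arrow: push (d -> Int)~c, List a~d
step 2: unify (d -> Int) ~ c  [subst: {-} | 2 pending]
  bind c := (d -> Int)
step 3: unify List a ~ d  [subst: {c:=(d -> Int)} | 1 pending]
  bind d := List a
step 4: unify List (b -> Int) ~ ((Int -> Int) -> ((List a -> Int) -> Int))  [subst: {c:=(d -> Int), d:=List a} | 0 pending]
  clash: List (b -> Int) vs ((Int -> Int) -> ((List a -> Int) -> Int))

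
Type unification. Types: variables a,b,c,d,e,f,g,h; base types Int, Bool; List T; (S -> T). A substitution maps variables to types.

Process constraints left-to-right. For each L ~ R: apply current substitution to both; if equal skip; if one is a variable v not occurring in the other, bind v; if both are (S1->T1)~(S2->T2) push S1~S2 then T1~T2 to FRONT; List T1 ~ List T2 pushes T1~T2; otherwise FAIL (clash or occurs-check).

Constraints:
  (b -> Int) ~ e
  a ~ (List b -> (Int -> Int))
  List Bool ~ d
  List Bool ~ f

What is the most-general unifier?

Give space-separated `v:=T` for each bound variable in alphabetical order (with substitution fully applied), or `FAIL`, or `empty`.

Answer: a:=(List b -> (Int -> Int)) d:=List Bool e:=(b -> Int) f:=List Bool

Derivation:
step 1: unify (b -> Int) ~ e  [subst: {-} | 3 pending]
  bind e := (b -> Int)
step 2: unify a ~ (List b -> (Int -> Int))  [subst: {e:=(b -> Int)} | 2 pending]
  bind a := (List b -> (Int -> Int))
step 3: unify List Bool ~ d  [subst: {e:=(b -> Int), a:=(List b -> (Int -> Int))} | 1 pending]
  bind d := List Bool
step 4: unify List Bool ~ f  [subst: {e:=(b -> Int), a:=(List b -> (Int -> Int)), d:=List Bool} | 0 pending]
  bind f := List Bool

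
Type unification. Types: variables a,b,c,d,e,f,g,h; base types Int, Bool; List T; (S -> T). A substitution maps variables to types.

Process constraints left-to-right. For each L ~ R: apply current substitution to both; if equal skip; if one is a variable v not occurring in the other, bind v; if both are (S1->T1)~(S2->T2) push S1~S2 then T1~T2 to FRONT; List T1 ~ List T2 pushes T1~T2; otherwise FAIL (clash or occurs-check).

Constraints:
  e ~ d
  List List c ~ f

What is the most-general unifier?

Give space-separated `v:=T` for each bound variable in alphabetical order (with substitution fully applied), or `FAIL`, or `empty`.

step 1: unify e ~ d  [subst: {-} | 1 pending]
  bind e := d
step 2: unify List List c ~ f  [subst: {e:=d} | 0 pending]
  bind f := List List c

Answer: e:=d f:=List List c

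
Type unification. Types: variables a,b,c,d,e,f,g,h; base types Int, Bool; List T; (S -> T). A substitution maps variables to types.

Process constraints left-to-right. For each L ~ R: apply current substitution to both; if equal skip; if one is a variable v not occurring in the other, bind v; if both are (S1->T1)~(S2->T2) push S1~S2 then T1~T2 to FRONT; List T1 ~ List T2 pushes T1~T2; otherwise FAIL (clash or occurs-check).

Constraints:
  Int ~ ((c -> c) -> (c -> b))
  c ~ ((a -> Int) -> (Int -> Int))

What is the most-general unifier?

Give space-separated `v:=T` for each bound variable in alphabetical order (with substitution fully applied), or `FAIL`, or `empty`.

step 1: unify Int ~ ((c -> c) -> (c -> b))  [subst: {-} | 1 pending]
  clash: Int vs ((c -> c) -> (c -> b))

Answer: FAIL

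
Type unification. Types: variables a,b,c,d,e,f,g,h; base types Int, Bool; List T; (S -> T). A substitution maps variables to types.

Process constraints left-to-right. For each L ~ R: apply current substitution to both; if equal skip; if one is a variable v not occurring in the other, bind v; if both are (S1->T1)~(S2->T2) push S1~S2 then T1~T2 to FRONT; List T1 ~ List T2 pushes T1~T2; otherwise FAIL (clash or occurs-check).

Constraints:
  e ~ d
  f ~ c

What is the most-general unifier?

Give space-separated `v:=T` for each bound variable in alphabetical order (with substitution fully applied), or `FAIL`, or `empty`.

Answer: e:=d f:=c

Derivation:
step 1: unify e ~ d  [subst: {-} | 1 pending]
  bind e := d
step 2: unify f ~ c  [subst: {e:=d} | 0 pending]
  bind f := c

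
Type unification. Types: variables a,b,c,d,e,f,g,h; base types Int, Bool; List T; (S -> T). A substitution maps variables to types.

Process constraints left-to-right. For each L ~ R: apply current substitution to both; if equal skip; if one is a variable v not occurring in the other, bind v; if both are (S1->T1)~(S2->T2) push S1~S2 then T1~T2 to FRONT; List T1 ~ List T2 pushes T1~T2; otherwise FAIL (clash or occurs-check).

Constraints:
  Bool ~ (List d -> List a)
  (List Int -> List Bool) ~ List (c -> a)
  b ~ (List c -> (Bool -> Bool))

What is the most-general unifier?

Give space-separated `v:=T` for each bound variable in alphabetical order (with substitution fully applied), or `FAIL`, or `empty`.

Answer: FAIL

Derivation:
step 1: unify Bool ~ (List d -> List a)  [subst: {-} | 2 pending]
  clash: Bool vs (List d -> List a)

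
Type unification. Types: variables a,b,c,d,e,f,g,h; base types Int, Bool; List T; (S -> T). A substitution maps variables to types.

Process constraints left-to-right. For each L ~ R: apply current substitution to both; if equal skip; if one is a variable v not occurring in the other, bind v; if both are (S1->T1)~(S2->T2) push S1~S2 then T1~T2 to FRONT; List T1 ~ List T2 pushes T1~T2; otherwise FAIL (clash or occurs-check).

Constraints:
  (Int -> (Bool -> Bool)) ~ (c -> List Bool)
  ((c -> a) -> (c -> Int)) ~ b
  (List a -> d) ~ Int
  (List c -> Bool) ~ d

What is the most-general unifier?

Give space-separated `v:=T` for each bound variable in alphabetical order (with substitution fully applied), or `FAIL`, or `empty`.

Answer: FAIL

Derivation:
step 1: unify (Int -> (Bool -> Bool)) ~ (c -> List Bool)  [subst: {-} | 3 pending]
  -> decompose arrow: push Int~c, (Bool -> Bool)~List Bool
step 2: unify Int ~ c  [subst: {-} | 4 pending]
  bind c := Int
step 3: unify (Bool -> Bool) ~ List Bool  [subst: {c:=Int} | 3 pending]
  clash: (Bool -> Bool) vs List Bool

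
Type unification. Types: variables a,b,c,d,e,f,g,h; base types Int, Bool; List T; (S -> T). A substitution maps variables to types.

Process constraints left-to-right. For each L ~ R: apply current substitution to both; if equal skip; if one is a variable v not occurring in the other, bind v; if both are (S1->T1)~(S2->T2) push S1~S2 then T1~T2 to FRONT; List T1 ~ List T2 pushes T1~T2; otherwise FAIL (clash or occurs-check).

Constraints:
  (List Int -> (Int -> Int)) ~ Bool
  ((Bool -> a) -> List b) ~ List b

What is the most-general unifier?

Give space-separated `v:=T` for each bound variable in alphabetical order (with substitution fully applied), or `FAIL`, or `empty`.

step 1: unify (List Int -> (Int -> Int)) ~ Bool  [subst: {-} | 1 pending]
  clash: (List Int -> (Int -> Int)) vs Bool

Answer: FAIL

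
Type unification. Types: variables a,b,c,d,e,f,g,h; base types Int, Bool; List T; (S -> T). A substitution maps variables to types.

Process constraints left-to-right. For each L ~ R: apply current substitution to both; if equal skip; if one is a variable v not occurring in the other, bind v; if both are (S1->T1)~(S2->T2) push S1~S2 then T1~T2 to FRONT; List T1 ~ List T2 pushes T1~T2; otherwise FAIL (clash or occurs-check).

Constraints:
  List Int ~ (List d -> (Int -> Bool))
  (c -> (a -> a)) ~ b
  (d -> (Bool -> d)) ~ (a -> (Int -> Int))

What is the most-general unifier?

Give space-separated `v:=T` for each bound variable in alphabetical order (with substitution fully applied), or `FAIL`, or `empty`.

step 1: unify List Int ~ (List d -> (Int -> Bool))  [subst: {-} | 2 pending]
  clash: List Int vs (List d -> (Int -> Bool))

Answer: FAIL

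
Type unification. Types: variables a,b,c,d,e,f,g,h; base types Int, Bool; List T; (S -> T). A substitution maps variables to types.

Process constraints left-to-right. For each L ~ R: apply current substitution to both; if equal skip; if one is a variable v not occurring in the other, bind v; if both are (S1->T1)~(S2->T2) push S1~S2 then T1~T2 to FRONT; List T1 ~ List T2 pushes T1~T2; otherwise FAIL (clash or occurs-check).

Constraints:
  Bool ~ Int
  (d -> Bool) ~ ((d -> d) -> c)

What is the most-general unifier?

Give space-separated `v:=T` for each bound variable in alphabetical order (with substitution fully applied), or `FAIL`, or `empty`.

Answer: FAIL

Derivation:
step 1: unify Bool ~ Int  [subst: {-} | 1 pending]
  clash: Bool vs Int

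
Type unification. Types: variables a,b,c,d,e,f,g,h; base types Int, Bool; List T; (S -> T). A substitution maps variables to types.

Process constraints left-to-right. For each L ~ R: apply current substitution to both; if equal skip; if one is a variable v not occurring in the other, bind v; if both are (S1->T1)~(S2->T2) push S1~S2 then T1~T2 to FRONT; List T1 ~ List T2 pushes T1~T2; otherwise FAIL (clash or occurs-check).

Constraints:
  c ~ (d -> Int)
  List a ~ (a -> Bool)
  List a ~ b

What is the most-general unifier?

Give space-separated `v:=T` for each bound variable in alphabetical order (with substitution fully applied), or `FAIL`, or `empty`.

Answer: FAIL

Derivation:
step 1: unify c ~ (d -> Int)  [subst: {-} | 2 pending]
  bind c := (d -> Int)
step 2: unify List a ~ (a -> Bool)  [subst: {c:=(d -> Int)} | 1 pending]
  clash: List a vs (a -> Bool)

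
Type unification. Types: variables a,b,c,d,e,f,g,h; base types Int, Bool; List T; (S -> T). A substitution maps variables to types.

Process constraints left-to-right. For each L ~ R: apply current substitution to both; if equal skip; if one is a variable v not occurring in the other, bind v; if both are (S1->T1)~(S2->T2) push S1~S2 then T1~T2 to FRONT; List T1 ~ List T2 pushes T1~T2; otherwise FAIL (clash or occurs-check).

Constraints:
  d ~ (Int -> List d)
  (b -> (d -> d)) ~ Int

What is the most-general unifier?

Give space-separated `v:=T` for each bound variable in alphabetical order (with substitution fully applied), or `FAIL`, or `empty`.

step 1: unify d ~ (Int -> List d)  [subst: {-} | 1 pending]
  occurs-check fail: d in (Int -> List d)

Answer: FAIL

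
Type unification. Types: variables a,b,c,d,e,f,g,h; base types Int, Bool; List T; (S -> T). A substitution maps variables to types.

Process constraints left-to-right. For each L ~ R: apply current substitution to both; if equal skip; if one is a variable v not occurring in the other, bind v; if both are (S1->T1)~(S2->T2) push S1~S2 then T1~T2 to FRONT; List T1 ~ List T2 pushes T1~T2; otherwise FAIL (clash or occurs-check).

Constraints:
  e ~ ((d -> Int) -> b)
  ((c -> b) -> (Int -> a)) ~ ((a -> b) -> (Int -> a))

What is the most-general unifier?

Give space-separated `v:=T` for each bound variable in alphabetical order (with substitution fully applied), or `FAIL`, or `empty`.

Answer: c:=a e:=((d -> Int) -> b)

Derivation:
step 1: unify e ~ ((d -> Int) -> b)  [subst: {-} | 1 pending]
  bind e := ((d -> Int) -> b)
step 2: unify ((c -> b) -> (Int -> a)) ~ ((a -> b) -> (Int -> a))  [subst: {e:=((d -> Int) -> b)} | 0 pending]
  -> decompose arrow: push (c -> b)~(a -> b), (Int -> a)~(Int -> a)
step 3: unify (c -> b) ~ (a -> b)  [subst: {e:=((d -> Int) -> b)} | 1 pending]
  -> decompose arrow: push c~a, b~b
step 4: unify c ~ a  [subst: {e:=((d -> Int) -> b)} | 2 pending]
  bind c := a
step 5: unify b ~ b  [subst: {e:=((d -> Int) -> b), c:=a} | 1 pending]
  -> identical, skip
step 6: unify (Int -> a) ~ (Int -> a)  [subst: {e:=((d -> Int) -> b), c:=a} | 0 pending]
  -> identical, skip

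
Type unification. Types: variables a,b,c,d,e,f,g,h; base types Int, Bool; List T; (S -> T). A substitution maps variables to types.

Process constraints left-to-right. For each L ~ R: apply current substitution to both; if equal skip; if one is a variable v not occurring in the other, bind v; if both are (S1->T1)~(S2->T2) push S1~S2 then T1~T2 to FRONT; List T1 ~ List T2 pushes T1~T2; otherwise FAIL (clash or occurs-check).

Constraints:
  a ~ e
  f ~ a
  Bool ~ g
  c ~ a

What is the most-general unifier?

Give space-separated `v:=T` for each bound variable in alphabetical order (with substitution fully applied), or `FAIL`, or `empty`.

Answer: a:=e c:=e f:=e g:=Bool

Derivation:
step 1: unify a ~ e  [subst: {-} | 3 pending]
  bind a := e
step 2: unify f ~ e  [subst: {a:=e} | 2 pending]
  bind f := e
step 3: unify Bool ~ g  [subst: {a:=e, f:=e} | 1 pending]
  bind g := Bool
step 4: unify c ~ e  [subst: {a:=e, f:=e, g:=Bool} | 0 pending]
  bind c := e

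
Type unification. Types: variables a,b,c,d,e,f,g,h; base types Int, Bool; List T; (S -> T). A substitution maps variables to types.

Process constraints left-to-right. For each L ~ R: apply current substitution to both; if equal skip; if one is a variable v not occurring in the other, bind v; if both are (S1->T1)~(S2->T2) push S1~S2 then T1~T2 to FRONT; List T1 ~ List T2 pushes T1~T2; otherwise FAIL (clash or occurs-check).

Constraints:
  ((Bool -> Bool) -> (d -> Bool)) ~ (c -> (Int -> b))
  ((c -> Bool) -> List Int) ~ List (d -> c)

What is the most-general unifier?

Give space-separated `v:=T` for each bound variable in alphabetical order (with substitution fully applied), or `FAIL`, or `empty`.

Answer: FAIL

Derivation:
step 1: unify ((Bool -> Bool) -> (d -> Bool)) ~ (c -> (Int -> b))  [subst: {-} | 1 pending]
  -> decompose arrow: push (Bool -> Bool)~c, (d -> Bool)~(Int -> b)
step 2: unify (Bool -> Bool) ~ c  [subst: {-} | 2 pending]
  bind c := (Bool -> Bool)
step 3: unify (d -> Bool) ~ (Int -> b)  [subst: {c:=(Bool -> Bool)} | 1 pending]
  -> decompose arrow: push d~Int, Bool~b
step 4: unify d ~ Int  [subst: {c:=(Bool -> Bool)} | 2 pending]
  bind d := Int
step 5: unify Bool ~ b  [subst: {c:=(Bool -> Bool), d:=Int} | 1 pending]
  bind b := Bool
step 6: unify (((Bool -> Bool) -> Bool) -> List Int) ~ List (Int -> (Bool -> Bool))  [subst: {c:=(Bool -> Bool), d:=Int, b:=Bool} | 0 pending]
  clash: (((Bool -> Bool) -> Bool) -> List Int) vs List (Int -> (Bool -> Bool))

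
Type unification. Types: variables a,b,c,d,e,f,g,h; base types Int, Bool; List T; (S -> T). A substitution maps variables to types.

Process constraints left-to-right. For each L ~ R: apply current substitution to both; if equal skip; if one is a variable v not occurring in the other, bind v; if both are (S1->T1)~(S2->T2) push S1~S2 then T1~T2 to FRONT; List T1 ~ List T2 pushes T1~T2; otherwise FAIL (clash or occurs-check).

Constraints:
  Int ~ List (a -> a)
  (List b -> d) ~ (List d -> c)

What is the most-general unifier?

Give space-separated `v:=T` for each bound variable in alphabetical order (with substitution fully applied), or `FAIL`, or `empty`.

step 1: unify Int ~ List (a -> a)  [subst: {-} | 1 pending]
  clash: Int vs List (a -> a)

Answer: FAIL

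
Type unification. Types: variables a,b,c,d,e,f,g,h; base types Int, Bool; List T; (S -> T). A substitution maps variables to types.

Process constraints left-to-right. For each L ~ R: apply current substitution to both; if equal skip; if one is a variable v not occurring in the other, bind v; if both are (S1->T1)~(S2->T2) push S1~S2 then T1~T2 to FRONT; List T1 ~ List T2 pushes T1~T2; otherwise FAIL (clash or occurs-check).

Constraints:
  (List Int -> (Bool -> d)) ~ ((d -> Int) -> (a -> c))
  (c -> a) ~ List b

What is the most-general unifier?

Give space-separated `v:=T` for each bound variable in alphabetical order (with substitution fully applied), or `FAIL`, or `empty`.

Answer: FAIL

Derivation:
step 1: unify (List Int -> (Bool -> d)) ~ ((d -> Int) -> (a -> c))  [subst: {-} | 1 pending]
  -> decompose arrow: push List Int~(d -> Int), (Bool -> d)~(a -> c)
step 2: unify List Int ~ (d -> Int)  [subst: {-} | 2 pending]
  clash: List Int vs (d -> Int)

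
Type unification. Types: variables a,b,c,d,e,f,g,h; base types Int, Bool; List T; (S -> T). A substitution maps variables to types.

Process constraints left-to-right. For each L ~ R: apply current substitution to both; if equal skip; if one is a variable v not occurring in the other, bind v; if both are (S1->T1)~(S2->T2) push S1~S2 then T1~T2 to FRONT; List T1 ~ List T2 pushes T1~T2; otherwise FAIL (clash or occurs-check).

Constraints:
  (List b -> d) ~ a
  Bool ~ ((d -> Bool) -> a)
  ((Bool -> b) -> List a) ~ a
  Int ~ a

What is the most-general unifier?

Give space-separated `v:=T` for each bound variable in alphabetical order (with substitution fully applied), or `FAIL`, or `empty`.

Answer: FAIL

Derivation:
step 1: unify (List b -> d) ~ a  [subst: {-} | 3 pending]
  bind a := (List b -> d)
step 2: unify Bool ~ ((d -> Bool) -> (List b -> d))  [subst: {a:=(List b -> d)} | 2 pending]
  clash: Bool vs ((d -> Bool) -> (List b -> d))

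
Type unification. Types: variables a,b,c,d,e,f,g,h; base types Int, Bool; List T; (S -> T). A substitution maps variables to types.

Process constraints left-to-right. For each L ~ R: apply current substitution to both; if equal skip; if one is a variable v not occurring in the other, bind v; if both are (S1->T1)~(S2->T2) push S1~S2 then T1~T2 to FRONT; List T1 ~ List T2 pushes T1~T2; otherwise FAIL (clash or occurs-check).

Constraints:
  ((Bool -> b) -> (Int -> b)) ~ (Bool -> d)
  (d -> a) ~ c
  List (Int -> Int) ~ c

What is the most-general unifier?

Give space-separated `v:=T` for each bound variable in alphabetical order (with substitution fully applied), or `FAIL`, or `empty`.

step 1: unify ((Bool -> b) -> (Int -> b)) ~ (Bool -> d)  [subst: {-} | 2 pending]
  -> decompose arrow: push (Bool -> b)~Bool, (Int -> b)~d
step 2: unify (Bool -> b) ~ Bool  [subst: {-} | 3 pending]
  clash: (Bool -> b) vs Bool

Answer: FAIL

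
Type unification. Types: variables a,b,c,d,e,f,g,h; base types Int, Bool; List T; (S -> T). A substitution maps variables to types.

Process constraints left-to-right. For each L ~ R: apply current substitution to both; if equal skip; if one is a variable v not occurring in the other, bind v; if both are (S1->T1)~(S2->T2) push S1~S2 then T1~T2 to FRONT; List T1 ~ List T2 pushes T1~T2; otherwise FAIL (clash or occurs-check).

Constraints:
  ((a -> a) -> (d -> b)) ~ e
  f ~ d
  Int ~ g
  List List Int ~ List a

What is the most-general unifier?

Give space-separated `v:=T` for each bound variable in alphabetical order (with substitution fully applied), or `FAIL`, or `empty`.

step 1: unify ((a -> a) -> (d -> b)) ~ e  [subst: {-} | 3 pending]
  bind e := ((a -> a) -> (d -> b))
step 2: unify f ~ d  [subst: {e:=((a -> a) -> (d -> b))} | 2 pending]
  bind f := d
step 3: unify Int ~ g  [subst: {e:=((a -> a) -> (d -> b)), f:=d} | 1 pending]
  bind g := Int
step 4: unify List List Int ~ List a  [subst: {e:=((a -> a) -> (d -> b)), f:=d, g:=Int} | 0 pending]
  -> decompose List: push List Int~a
step 5: unify List Int ~ a  [subst: {e:=((a -> a) -> (d -> b)), f:=d, g:=Int} | 0 pending]
  bind a := List Int

Answer: a:=List Int e:=((List Int -> List Int) -> (d -> b)) f:=d g:=Int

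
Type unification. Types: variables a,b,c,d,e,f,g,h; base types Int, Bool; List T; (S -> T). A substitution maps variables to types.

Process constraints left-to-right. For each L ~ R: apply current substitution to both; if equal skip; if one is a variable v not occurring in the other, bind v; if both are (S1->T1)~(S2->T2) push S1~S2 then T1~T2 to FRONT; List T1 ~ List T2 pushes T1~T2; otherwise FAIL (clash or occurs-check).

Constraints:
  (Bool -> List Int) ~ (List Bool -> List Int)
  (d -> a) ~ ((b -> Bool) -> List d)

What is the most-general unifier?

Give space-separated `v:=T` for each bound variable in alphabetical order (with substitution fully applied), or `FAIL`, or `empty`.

step 1: unify (Bool -> List Int) ~ (List Bool -> List Int)  [subst: {-} | 1 pending]
  -> decompose arrow: push Bool~List Bool, List Int~List Int
step 2: unify Bool ~ List Bool  [subst: {-} | 2 pending]
  clash: Bool vs List Bool

Answer: FAIL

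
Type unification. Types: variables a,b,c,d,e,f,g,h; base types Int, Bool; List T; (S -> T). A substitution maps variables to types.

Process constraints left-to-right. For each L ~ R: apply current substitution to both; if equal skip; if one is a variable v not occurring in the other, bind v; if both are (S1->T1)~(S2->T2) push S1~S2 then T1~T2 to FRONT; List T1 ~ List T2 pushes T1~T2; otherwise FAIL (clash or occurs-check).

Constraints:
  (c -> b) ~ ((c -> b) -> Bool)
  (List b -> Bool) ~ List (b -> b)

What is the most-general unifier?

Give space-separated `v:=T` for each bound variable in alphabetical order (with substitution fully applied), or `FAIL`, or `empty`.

Answer: FAIL

Derivation:
step 1: unify (c -> b) ~ ((c -> b) -> Bool)  [subst: {-} | 1 pending]
  -> decompose arrow: push c~(c -> b), b~Bool
step 2: unify c ~ (c -> b)  [subst: {-} | 2 pending]
  occurs-check fail: c in (c -> b)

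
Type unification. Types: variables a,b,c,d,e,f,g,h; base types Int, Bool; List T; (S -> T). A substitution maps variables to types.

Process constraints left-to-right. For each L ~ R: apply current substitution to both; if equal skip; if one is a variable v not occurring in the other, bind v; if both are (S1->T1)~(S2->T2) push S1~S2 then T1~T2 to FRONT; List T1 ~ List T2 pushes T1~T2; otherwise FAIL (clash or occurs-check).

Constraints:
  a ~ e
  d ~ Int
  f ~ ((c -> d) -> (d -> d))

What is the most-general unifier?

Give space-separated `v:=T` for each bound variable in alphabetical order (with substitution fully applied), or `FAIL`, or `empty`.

step 1: unify a ~ e  [subst: {-} | 2 pending]
  bind a := e
step 2: unify d ~ Int  [subst: {a:=e} | 1 pending]
  bind d := Int
step 3: unify f ~ ((c -> Int) -> (Int -> Int))  [subst: {a:=e, d:=Int} | 0 pending]
  bind f := ((c -> Int) -> (Int -> Int))

Answer: a:=e d:=Int f:=((c -> Int) -> (Int -> Int))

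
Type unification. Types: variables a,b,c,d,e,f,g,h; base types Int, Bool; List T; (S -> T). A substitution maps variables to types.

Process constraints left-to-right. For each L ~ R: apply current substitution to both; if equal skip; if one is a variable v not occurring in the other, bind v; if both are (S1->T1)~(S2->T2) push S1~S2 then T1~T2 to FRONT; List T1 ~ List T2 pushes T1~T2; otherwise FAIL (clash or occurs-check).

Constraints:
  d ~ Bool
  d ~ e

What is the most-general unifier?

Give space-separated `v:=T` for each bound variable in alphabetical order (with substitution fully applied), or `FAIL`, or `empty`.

step 1: unify d ~ Bool  [subst: {-} | 1 pending]
  bind d := Bool
step 2: unify Bool ~ e  [subst: {d:=Bool} | 0 pending]
  bind e := Bool

Answer: d:=Bool e:=Bool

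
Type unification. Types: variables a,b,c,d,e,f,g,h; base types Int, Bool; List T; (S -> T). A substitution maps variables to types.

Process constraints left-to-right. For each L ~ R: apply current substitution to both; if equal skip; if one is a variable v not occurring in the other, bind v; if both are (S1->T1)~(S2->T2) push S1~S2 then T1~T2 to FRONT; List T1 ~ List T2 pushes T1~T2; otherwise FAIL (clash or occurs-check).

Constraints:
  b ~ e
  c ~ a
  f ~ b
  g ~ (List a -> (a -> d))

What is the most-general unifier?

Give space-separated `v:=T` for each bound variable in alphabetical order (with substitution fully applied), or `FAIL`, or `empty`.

step 1: unify b ~ e  [subst: {-} | 3 pending]
  bind b := e
step 2: unify c ~ a  [subst: {b:=e} | 2 pending]
  bind c := a
step 3: unify f ~ e  [subst: {b:=e, c:=a} | 1 pending]
  bind f := e
step 4: unify g ~ (List a -> (a -> d))  [subst: {b:=e, c:=a, f:=e} | 0 pending]
  bind g := (List a -> (a -> d))

Answer: b:=e c:=a f:=e g:=(List a -> (a -> d))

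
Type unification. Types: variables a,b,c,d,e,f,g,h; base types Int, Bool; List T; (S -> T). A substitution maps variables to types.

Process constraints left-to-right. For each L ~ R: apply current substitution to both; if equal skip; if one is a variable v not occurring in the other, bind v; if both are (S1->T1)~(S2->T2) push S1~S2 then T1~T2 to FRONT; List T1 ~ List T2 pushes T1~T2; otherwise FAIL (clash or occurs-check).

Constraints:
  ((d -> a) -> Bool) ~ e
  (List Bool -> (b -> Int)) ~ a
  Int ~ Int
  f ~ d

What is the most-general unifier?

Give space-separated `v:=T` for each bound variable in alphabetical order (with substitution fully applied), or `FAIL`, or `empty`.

Answer: a:=(List Bool -> (b -> Int)) e:=((d -> (List Bool -> (b -> Int))) -> Bool) f:=d

Derivation:
step 1: unify ((d -> a) -> Bool) ~ e  [subst: {-} | 3 pending]
  bind e := ((d -> a) -> Bool)
step 2: unify (List Bool -> (b -> Int)) ~ a  [subst: {e:=((d -> a) -> Bool)} | 2 pending]
  bind a := (List Bool -> (b -> Int))
step 3: unify Int ~ Int  [subst: {e:=((d -> a) -> Bool), a:=(List Bool -> (b -> Int))} | 1 pending]
  -> identical, skip
step 4: unify f ~ d  [subst: {e:=((d -> a) -> Bool), a:=(List Bool -> (b -> Int))} | 0 pending]
  bind f := d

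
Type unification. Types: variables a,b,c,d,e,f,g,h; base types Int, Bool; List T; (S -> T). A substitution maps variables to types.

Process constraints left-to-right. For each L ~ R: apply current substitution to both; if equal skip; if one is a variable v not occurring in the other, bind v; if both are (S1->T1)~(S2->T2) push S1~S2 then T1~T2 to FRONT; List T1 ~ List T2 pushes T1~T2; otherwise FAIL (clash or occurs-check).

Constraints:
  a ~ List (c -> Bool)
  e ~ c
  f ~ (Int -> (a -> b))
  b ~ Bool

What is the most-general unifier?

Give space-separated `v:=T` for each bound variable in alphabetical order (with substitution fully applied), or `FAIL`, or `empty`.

step 1: unify a ~ List (c -> Bool)  [subst: {-} | 3 pending]
  bind a := List (c -> Bool)
step 2: unify e ~ c  [subst: {a:=List (c -> Bool)} | 2 pending]
  bind e := c
step 3: unify f ~ (Int -> (List (c -> Bool) -> b))  [subst: {a:=List (c -> Bool), e:=c} | 1 pending]
  bind f := (Int -> (List (c -> Bool) -> b))
step 4: unify b ~ Bool  [subst: {a:=List (c -> Bool), e:=c, f:=(Int -> (List (c -> Bool) -> b))} | 0 pending]
  bind b := Bool

Answer: a:=List (c -> Bool) b:=Bool e:=c f:=(Int -> (List (c -> Bool) -> Bool))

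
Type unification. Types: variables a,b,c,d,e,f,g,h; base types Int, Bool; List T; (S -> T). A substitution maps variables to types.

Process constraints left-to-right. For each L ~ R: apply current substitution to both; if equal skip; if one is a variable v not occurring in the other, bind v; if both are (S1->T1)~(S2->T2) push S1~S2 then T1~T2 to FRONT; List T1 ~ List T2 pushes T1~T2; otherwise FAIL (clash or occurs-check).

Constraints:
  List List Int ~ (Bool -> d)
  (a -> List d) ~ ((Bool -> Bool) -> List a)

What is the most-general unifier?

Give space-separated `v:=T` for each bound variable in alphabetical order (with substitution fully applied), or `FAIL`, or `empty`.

step 1: unify List List Int ~ (Bool -> d)  [subst: {-} | 1 pending]
  clash: List List Int vs (Bool -> d)

Answer: FAIL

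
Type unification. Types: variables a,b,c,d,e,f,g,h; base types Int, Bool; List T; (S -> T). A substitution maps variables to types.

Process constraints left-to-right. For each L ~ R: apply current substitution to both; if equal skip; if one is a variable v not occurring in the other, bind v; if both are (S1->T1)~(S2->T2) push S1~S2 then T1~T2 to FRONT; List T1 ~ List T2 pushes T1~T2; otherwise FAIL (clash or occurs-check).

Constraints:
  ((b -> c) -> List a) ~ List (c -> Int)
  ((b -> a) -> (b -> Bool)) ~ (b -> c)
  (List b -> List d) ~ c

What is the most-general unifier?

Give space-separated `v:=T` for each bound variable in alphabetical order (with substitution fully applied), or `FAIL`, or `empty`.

Answer: FAIL

Derivation:
step 1: unify ((b -> c) -> List a) ~ List (c -> Int)  [subst: {-} | 2 pending]
  clash: ((b -> c) -> List a) vs List (c -> Int)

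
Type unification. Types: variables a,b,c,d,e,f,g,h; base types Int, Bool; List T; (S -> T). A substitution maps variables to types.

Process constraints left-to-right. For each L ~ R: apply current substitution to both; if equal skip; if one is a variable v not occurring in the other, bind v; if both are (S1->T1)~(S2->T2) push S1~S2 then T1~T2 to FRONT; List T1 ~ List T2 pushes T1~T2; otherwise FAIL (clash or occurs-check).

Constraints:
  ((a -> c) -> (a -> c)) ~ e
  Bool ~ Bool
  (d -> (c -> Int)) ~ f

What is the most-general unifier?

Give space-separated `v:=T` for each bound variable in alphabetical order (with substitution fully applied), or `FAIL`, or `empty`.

Answer: e:=((a -> c) -> (a -> c)) f:=(d -> (c -> Int))

Derivation:
step 1: unify ((a -> c) -> (a -> c)) ~ e  [subst: {-} | 2 pending]
  bind e := ((a -> c) -> (a -> c))
step 2: unify Bool ~ Bool  [subst: {e:=((a -> c) -> (a -> c))} | 1 pending]
  -> identical, skip
step 3: unify (d -> (c -> Int)) ~ f  [subst: {e:=((a -> c) -> (a -> c))} | 0 pending]
  bind f := (d -> (c -> Int))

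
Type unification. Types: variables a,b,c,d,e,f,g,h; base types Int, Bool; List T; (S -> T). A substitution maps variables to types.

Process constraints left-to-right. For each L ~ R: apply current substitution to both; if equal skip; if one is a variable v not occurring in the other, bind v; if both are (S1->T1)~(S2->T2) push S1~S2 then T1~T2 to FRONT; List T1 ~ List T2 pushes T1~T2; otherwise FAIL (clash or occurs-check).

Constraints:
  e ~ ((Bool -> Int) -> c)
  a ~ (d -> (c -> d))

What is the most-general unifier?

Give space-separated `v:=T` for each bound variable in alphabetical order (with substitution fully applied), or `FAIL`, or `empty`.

Answer: a:=(d -> (c -> d)) e:=((Bool -> Int) -> c)

Derivation:
step 1: unify e ~ ((Bool -> Int) -> c)  [subst: {-} | 1 pending]
  bind e := ((Bool -> Int) -> c)
step 2: unify a ~ (d -> (c -> d))  [subst: {e:=((Bool -> Int) -> c)} | 0 pending]
  bind a := (d -> (c -> d))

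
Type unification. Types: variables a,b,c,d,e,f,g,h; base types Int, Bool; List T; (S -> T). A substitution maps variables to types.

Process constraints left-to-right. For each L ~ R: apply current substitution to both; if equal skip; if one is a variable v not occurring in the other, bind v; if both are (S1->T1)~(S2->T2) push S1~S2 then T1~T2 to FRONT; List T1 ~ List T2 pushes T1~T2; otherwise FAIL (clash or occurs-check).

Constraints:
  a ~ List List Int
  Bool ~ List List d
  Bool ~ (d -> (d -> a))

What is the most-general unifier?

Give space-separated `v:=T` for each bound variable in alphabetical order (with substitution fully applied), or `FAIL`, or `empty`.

Answer: FAIL

Derivation:
step 1: unify a ~ List List Int  [subst: {-} | 2 pending]
  bind a := List List Int
step 2: unify Bool ~ List List d  [subst: {a:=List List Int} | 1 pending]
  clash: Bool vs List List d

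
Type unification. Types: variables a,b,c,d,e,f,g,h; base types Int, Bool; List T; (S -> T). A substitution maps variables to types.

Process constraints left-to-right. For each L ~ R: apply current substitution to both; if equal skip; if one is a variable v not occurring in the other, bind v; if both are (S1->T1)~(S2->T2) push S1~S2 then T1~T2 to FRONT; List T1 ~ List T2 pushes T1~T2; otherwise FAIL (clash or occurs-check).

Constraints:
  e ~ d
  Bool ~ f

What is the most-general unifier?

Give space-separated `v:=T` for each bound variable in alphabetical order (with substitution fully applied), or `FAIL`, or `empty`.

step 1: unify e ~ d  [subst: {-} | 1 pending]
  bind e := d
step 2: unify Bool ~ f  [subst: {e:=d} | 0 pending]
  bind f := Bool

Answer: e:=d f:=Bool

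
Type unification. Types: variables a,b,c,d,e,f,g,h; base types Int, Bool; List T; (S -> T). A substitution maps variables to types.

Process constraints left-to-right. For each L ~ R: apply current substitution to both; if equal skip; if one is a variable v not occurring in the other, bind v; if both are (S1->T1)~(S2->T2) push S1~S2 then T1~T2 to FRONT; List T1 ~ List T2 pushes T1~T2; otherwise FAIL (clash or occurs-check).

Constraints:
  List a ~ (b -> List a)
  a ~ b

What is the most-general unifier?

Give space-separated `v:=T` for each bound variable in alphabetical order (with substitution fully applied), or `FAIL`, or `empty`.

step 1: unify List a ~ (b -> List a)  [subst: {-} | 1 pending]
  clash: List a vs (b -> List a)

Answer: FAIL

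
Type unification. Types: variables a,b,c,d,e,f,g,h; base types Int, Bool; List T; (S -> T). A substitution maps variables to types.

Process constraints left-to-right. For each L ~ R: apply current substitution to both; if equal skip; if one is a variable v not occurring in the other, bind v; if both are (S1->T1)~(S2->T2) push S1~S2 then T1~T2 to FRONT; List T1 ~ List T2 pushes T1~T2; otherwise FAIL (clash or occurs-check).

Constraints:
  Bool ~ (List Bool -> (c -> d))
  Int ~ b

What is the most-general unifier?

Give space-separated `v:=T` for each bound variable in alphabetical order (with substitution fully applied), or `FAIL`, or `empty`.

step 1: unify Bool ~ (List Bool -> (c -> d))  [subst: {-} | 1 pending]
  clash: Bool vs (List Bool -> (c -> d))

Answer: FAIL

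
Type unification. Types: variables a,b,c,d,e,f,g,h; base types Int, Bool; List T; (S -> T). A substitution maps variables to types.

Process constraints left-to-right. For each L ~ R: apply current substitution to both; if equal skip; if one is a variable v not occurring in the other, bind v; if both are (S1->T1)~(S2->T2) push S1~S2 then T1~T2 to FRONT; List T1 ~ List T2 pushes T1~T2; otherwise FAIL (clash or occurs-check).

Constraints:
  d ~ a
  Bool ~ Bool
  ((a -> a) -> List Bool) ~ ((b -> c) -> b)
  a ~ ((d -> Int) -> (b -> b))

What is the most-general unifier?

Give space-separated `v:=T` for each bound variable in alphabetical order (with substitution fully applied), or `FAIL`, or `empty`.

step 1: unify d ~ a  [subst: {-} | 3 pending]
  bind d := a
step 2: unify Bool ~ Bool  [subst: {d:=a} | 2 pending]
  -> identical, skip
step 3: unify ((a -> a) -> List Bool) ~ ((b -> c) -> b)  [subst: {d:=a} | 1 pending]
  -> decompose arrow: push (a -> a)~(b -> c), List Bool~b
step 4: unify (a -> a) ~ (b -> c)  [subst: {d:=a} | 2 pending]
  -> decompose arrow: push a~b, a~c
step 5: unify a ~ b  [subst: {d:=a} | 3 pending]
  bind a := b
step 6: unify b ~ c  [subst: {d:=a, a:=b} | 2 pending]
  bind b := c
step 7: unify List Bool ~ c  [subst: {d:=a, a:=b, b:=c} | 1 pending]
  bind c := List Bool
step 8: unify List Bool ~ ((List Bool -> Int) -> (List Bool -> List Bool))  [subst: {d:=a, a:=b, b:=c, c:=List Bool} | 0 pending]
  clash: List Bool vs ((List Bool -> Int) -> (List Bool -> List Bool))

Answer: FAIL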